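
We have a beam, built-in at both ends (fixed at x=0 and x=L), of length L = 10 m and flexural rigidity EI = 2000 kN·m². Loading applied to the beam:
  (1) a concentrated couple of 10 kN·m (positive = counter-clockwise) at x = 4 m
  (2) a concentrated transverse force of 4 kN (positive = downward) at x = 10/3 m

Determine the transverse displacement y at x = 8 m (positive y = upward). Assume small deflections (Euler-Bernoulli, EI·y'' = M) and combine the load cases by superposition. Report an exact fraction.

Load 1 — applied couple M₀=10 kN·m at a=4 m (b=L-a=6):
  y_1 = (R_Ax³/6 - M_Ax²/2 - M₀(x-a)²/2)/EI  [x>a] with R_A=36/25, M_A=6/5 = ((36/25)·8³/6 - (6/5)·8²/2 - 10·(8-4)²/2)/2000 = 7/3125 m
Load 2 — point force P=4 kN at a=10/3 m (b=L-a=20/3):
  y_2 = -Pa²(L-x)²(3bL-(3b+a)(L-x))/(6L³EI)  [x>a] = -4·(10/3)²·(10-8)²·(3·(20/3)·10-(3·(20/3)+(10/3))·(10-8))/(6·10³·2000) = -23/10125 m
Superposition: y = Σ y_i = -8/253125 m ≈ -0.000032 m

y(8) = -8/253125 m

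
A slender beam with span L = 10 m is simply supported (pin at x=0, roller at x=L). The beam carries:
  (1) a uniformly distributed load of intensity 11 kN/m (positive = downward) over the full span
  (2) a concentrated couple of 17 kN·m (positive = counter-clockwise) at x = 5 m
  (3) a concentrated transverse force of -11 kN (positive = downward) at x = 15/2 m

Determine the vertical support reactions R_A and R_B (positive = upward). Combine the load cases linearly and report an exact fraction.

R_A = 1079/20 kN, R_B = 901/20 kN

Load 1 — uniform load w=11 kN/m over full span:
  R_A = wL/2 = 11·10/2 = 55 kN
  R_B = wL/2 = 11·10/2 = 55 kN
Load 2 — applied couple M₀=17 kN·m at a=5 m (b=L-a=5):
  R_A = M₀/L = 17/10 kN
  R_B = -M₀/L = -17/10 kN
Load 3 — point force P=-11 kN at a=15/2 m (b=L-a=5/2):
  R_A = Pb/L = (-11)·(5/2)/10 = -11/4 kN
  R_B = Pa/L = (-11)·(15/2)/10 = -33/4 kN
Superposition: R_A = 1079/20 kN, R_B = 901/20 kN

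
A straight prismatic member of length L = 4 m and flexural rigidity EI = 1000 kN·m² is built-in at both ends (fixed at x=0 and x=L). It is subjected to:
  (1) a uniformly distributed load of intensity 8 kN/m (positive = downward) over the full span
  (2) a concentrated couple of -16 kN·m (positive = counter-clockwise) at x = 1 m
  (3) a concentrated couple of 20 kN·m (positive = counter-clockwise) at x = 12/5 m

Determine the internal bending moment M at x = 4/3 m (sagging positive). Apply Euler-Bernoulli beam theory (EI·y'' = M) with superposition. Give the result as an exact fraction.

Load 1 — uniform load w=8 kN/m over full span:
  M_1 = wLx/2 - wL²/12 - wx²/2 = 8·4·(4/3)/2 - 8·4²/12 - 8·(4/3)²/2 = 32/9 kN·m
Load 2 — applied couple M₀=-16 kN·m at a=1 m (b=L-a=3):
  M_2 = R_Ax - M_A - M₀  [x>a] with R_A=-9/2, M_A=3 = (-9/2)·(4/3) - 3 - (-16) = 7 kN·m
Load 3 — applied couple M₀=20 kN·m at a=12/5 m (b=L-a=8/5):
  M_3 = R_Ax - M_A  [x≤a] with R_A=36/5, M_A=32/5 = (36/5)·(4/3) - (32/5) = 16/5 kN·m
Superposition: M = Σ M_i = 619/45 kN·m ≈ 13.755556 kN·m

M(4/3) = 619/45 kN·m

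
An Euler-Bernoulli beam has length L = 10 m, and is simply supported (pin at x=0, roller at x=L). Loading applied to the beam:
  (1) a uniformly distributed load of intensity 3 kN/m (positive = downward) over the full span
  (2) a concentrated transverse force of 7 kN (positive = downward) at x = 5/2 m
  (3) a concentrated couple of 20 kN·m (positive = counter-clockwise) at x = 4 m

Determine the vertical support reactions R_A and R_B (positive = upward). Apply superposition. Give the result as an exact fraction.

R_A = 89/4 kN, R_B = 59/4 kN

Load 1 — uniform load w=3 kN/m over full span:
  R_A = wL/2 = 3·10/2 = 15 kN
  R_B = wL/2 = 3·10/2 = 15 kN
Load 2 — point force P=7 kN at a=5/2 m (b=L-a=15/2):
  R_A = Pb/L = 7·(15/2)/10 = 21/4 kN
  R_B = Pa/L = 7·(5/2)/10 = 7/4 kN
Load 3 — applied couple M₀=20 kN·m at a=4 m (b=L-a=6):
  R_A = M₀/L = 20/10 = 2 kN
  R_B = -M₀/L = -20/10 = -2 kN
Superposition: R_A = 89/4 kN, R_B = 59/4 kN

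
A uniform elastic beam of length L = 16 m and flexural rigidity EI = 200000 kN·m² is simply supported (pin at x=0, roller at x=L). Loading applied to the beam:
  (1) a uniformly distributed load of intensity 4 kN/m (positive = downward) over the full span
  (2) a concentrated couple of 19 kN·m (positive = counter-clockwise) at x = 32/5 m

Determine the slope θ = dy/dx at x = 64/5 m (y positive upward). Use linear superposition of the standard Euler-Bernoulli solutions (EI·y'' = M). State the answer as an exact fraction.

Load 1 — uniform load w=4 kN/m over full span:
  θ_1 = -w(L³-6Lx²+4x³)/(24EI) = -4·(16³-6·16·(64/5)²+4·(64/5)³)/(24·200000) = 1056/390625 rad
Load 2 — applied couple M₀=19 kN·m at a=32/5 m (b=L-a=48/5):
  θ_2 = (M₀x²/(2L)-M₀(x-a)+C₁)/EI  [x>a] with C₁=M₀(3b²-L²)/(6L)=304/75 = (19·(64/5)²/(2·16)-19·((64/5)-(32/5))+(304/75))/200000 = -19/187500 rad
Superposition: θ = Σ θ_i = 12197/4687500 rad ≈ 0.002602 rad

θ(64/5) = 12197/4687500 rad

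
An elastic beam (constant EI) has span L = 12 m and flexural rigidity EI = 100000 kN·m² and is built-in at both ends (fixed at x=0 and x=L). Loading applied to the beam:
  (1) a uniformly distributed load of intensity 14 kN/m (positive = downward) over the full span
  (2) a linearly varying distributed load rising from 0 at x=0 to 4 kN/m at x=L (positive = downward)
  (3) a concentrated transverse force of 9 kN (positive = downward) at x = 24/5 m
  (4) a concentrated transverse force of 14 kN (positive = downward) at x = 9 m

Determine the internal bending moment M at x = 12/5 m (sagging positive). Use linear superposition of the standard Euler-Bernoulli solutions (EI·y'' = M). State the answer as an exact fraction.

M(12/5) = -67941/5000 kN·m

Load 1 — uniform load w=14 kN/m over full span:
  M_1 = wLx/2 - wL²/12 - wx²/2 = 14·12·(12/5)/2 - 14·12²/12 - 14·(12/5)²/2 = -168/25 kN·m
Load 2 — triangular load w₀=4 kN/m (0→w₀ over full span):
  M_2 = 3w₀Lx/20 - w₀L²/30 - w₀x³/(6L) = 3·4·12·(12/5)/20 - 4·12²/30 - 4·(12/5)³/(6·12) = -336/125 kN·m
Load 3 — point force P=9 kN at a=24/5 m (b=L-a=36/5):
  M_3 = Pb²(3a+b)x/L³ - Pab²/L²  [x≤a] = 9·(36/5)²·(3·(24/5)+(36/5))·(12/5)/12³ - 9·(24/5)·(36/5)²/12² = -972/625 kN·m
Load 4 — point force P=14 kN at a=9 m (b=L-a=3):
  M_4 = Pb²(3a+b)x/L³ - Pab²/L²  [x≤a] = 14·3²·(3·9+3)·(12/5)/12³ - 14·9·3²/12² = -21/8 kN·m
Superposition: M = Σ M_i = -67941/5000 kN·m ≈ -13.588200 kN·m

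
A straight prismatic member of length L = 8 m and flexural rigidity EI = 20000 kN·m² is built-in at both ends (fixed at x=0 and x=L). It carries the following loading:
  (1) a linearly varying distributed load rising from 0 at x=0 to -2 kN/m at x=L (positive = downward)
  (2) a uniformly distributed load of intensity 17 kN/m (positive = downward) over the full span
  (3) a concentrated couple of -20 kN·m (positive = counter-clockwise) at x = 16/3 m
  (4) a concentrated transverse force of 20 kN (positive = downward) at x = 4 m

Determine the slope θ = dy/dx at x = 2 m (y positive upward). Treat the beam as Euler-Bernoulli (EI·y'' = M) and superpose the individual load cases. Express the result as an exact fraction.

θ(2) = -2323/600000 rad

Load 1 — triangular load w₀=-2 kN/m (0→w₀ over full span):
  θ_1 = -w₀(2x(L-x)(L-2x)(x+2L)+x²(L-x)²)/(120LEI) = -(-2)·(2·2·(8-2)·(8-2·2)·(2+2·8)+2²·(8-2)²)/(120·8·20000) = 39/200000 rad
Load 2 — uniform load w=17 kN/m over full span:
  θ_2 = -wx(L-x)(L-2x)/(12EI) = -17·2·(8-2)·(8-2·2)/(12·20000) = -17/5000 rad
Load 3 — applied couple M₀=-20 kN·m at a=16/3 m (b=L-a=8/3):
  θ_3 = (R_Ax²/2 - M_Ax)/EI  [x≤a] with R_A=-10/3, M_A=-20/3 = ((-10/3)·2²/2 - (-20/3)·2)/20000 = 1/3000 rad
Load 4 — point force P=20 kN at a=4 m (b=L-a=4):
  θ_4 = -Pb²x(2aL-(3a+b)x)/(2L³EI)  [x≤a] = -20·4²·2·(2·4·8-(3·4+4)·2)/(2·8³·20000) = -1/1000 rad
Superposition: θ = Σ θ_i = -2323/600000 rad ≈ -0.003872 rad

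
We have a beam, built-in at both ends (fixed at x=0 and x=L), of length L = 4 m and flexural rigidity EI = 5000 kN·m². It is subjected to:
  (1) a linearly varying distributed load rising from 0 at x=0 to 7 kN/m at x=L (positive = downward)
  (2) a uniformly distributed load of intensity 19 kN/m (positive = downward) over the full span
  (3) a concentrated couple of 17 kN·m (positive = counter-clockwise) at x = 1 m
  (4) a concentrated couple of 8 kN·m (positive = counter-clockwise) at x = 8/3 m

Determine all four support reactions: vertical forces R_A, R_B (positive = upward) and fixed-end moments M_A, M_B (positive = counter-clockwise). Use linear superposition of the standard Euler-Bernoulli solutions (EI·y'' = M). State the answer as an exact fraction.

R_A = 23831/480 kN, M_A = 6851/240 kN·m, R_B = 19369/480 kN, M_B = -6149/240 kN·m

Load 1 — triangular load w₀=7 kN/m (0→w₀ over full span):
  R_A = 3w₀L/20 = 3·7·4/20 = 21/5 kN
  M_A = w₀L²/30 = 7·4²/30 = 56/15 kN·m
  R_B = 7w₀L/20 = 7·7·4/20 = 49/5 kN
  M_B = -w₀L²/20 = -7·4²/20 = -28/5 kN·m
Load 2 — uniform load w=19 kN/m over full span:
  R_A = wL/2 = 19·4/2 = 38 kN
  M_A = wL²/12 = 19·4²/12 = 76/3 kN·m
  R_B = wL/2 = 19·4/2 = 38 kN
  M_B = -wL²/12 = -19·4²/12 = -76/3 kN·m
Load 3 — applied couple M₀=17 kN·m at a=1 m (b=L-a=3):
  R_A = 6M₀ab/L³ = 6·17·1·3/4³ = 153/32 kN
  M_A = M₀b(2a-b)/L² = 17·3·(2·1-3)/4² = -51/16 kN·m
  R_B = -6M₀ab/L³ = -6·17·1·3/4³ = -153/32 kN
  M_B = M₀a(2b-a)/L² = 17·1·(2·3-1)/4² = 85/16 kN·m
Load 4 — applied couple M₀=8 kN·m at a=8/3 m (b=L-a=4/3):
  R_A = 6M₀ab/L³ = 6·8·(8/3)·(4/3)/4³ = 8/3 kN
  M_A = M₀b(2a-b)/L² = 8·(4/3)·(2·(8/3)-(4/3))/4² = 8/3 kN·m
  R_B = -6M₀ab/L³ = -6·8·(8/3)·(4/3)/4³ = -8/3 kN
  M_B = M₀a(2b-a)/L² = 8·(8/3)·(2·(4/3)-(8/3))/4² = 0 kN·m
Superposition: R_A = 23831/480 kN, M_A = 6851/240 kN·m, R_B = 19369/480 kN, M_B = -6149/240 kN·m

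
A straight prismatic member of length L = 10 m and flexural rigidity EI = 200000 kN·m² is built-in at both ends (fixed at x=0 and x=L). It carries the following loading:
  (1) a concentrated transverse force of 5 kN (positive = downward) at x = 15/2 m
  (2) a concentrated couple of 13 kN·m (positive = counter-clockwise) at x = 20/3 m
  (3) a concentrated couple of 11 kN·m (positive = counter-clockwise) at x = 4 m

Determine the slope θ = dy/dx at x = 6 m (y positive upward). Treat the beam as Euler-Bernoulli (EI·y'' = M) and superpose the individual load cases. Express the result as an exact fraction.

Load 1 — point force P=5 kN at a=15/2 m (b=L-a=5/2):
  θ_1 = -Pb²x(2aL-(3a+b)x)/(2L³EI)  [x≤a] = -5·(5/2)²·6·(2·(15/2)·10-(3·(15/2)+(5/2))·6)/(2·10³·200000) = 0 rad
Load 2 — applied couple M₀=13 kN·m at a=20/3 m (b=L-a=10/3):
  θ_2 = (R_Ax²/2 - M_Ax)/EI  [x≤a] with R_A=26/15, M_A=13/3 = ((26/15)·6²/2 - (13/3)·6)/200000 = 13/500000 rad
Load 3 — applied couple M₀=11 kN·m at a=4 m (b=L-a=6):
  θ_3 = (R_Ax²/2 - M_Ax - M₀(x-a))/EI  [x>a] with R_A=198/125, M_A=33/25 = ((198/125)·6²/2 - (33/25)·6 - 11·(6-4))/200000 = -11/1562500 rad
Superposition: θ = Σ θ_i = 237/12500000 rad ≈ 0.000019 rad

θ(6) = 237/12500000 rad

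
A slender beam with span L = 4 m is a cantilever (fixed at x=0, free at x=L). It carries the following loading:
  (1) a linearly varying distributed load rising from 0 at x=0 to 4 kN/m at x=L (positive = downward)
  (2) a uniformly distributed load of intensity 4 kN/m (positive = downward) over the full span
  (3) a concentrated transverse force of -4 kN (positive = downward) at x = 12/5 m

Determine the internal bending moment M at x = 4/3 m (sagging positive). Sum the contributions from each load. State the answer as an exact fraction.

Load 1 — triangular load w₀=4 kN/m (0→w₀ over full span):
  M_1 = w₀Lx/2 - w₀L²/3 - w₀x³/(6L) = 4·4·(4/3)/2 - 4·4²/3 - 4·(4/3)³/(6·4) = -896/81 kN·m
Load 2 — uniform load w=4 kN/m over full span:
  M_2 = -w(L-x)²/2 = -4·(4-(4/3))²/2 = -128/9 kN·m
Load 3 — point force P=-4 kN at a=12/5 m (b=L-a=8/5):
  M_3 = -P(a-x)  [x≤a] = -(-4)·((12/5)-(4/3)) = 64/15 kN·m
Superposition: M = Σ M_i = -8512/405 kN·m ≈ -21.017284 kN·m

M(4/3) = -8512/405 kN·m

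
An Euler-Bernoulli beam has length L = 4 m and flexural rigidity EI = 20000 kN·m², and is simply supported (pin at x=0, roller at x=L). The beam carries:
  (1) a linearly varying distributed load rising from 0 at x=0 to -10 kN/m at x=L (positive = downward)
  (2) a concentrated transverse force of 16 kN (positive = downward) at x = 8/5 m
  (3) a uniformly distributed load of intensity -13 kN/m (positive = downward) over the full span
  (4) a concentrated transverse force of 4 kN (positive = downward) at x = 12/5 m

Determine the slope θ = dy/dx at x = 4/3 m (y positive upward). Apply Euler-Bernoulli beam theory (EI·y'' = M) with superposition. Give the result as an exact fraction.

Load 1 — triangular load w₀=-10 kN/m (0→w₀ over full span):
  θ_1 = -w₀(7L⁴-30L²x²+15x⁴)/(360LEI) = -(-10)·(7·4⁴-30·4²·(4/3)²+15·(4/3)⁴)/(360·4·20000) = 52/151875 rad
Load 2 — point force P=16 kN at a=8/5 m (b=L-a=12/5):
  θ_2 = -Pb(L²-b²-3x²)/(6LEI)  [x≤a] = -16·(12/5)·(4²-(12/5)²-3·(4/3)²)/(6·4·20000) = -92/234375 rad
Load 3 — uniform load w=-13 kN/m over full span:
  θ_3 = -w(L³-6Lx²+4x³)/(24EI) = -(-13)·(4³-6·4·(4/3)²+4·(4/3)³)/(24·20000) = 169/202500 rad
Load 4 — point force P=4 kN at a=12/5 m (b=L-a=8/5):
  θ_4 = -Pb(L²-b²-3x²)/(6LEI)  [x≤a] = -4·(8/5)·(4²-(8/5)²-3·(4/3)²)/(6·4·20000) = -76/703125 rad
Superposition: θ = Σ θ_i = 51359/75937500 rad ≈ 0.000676 rad

θ(4/3) = 51359/75937500 rad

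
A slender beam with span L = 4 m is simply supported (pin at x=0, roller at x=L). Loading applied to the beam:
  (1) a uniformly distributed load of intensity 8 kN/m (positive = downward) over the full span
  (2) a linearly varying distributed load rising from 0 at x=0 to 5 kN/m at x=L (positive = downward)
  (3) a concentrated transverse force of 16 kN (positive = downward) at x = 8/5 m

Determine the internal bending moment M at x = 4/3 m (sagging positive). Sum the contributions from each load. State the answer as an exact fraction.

M(4/3) = 12544/405 kN·m

Load 1 — uniform load w=8 kN/m over full span:
  M_1 = wx(L-x)/2 = 8·(4/3)·(4-(4/3))/2 = 128/9 kN·m
Load 2 — triangular load w₀=5 kN/m (0→w₀ over full span):
  M_2 = w₀Lx/6 - w₀x³/(6L) = 5·4·(4/3)/6 - 5·(4/3)³/(6·4) = 320/81 kN·m
Load 3 — point force P=16 kN at a=8/5 m (b=L-a=12/5):
  M_3 = Pbx/L  [x≤a] = 16·(12/5)·(4/3)/4 = 64/5 kN·m
Superposition: M = Σ M_i = 12544/405 kN·m ≈ 30.972840 kN·m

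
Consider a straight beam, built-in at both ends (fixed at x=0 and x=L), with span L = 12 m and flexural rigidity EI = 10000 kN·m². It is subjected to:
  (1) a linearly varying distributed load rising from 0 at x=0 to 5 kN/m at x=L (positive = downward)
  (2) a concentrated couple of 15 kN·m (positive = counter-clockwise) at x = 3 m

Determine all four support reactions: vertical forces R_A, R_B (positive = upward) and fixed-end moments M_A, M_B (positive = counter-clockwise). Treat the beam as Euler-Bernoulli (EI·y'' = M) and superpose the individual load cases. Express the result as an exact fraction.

R_A = 333/32 kN, M_A = 339/16 kN·m, R_B = 627/32 kN, M_B = -501/16 kN·m

Load 1 — triangular load w₀=5 kN/m (0→w₀ over full span):
  R_A = 3w₀L/20 = 3·5·12/20 = 9 kN
  M_A = w₀L²/30 = 5·12²/30 = 24 kN·m
  R_B = 7w₀L/20 = 7·5·12/20 = 21 kN
  M_B = -w₀L²/20 = -5·12²/20 = -36 kN·m
Load 2 — applied couple M₀=15 kN·m at a=3 m (b=L-a=9):
  R_A = 6M₀ab/L³ = 6·15·3·9/12³ = 45/32 kN
  M_A = M₀b(2a-b)/L² = 15·9·(2·3-9)/12² = -45/16 kN·m
  R_B = -6M₀ab/L³ = -6·15·3·9/12³ = -45/32 kN
  M_B = M₀a(2b-a)/L² = 15·3·(2·9-3)/12² = 75/16 kN·m
Superposition: R_A = 333/32 kN, M_A = 339/16 kN·m, R_B = 627/32 kN, M_B = -501/16 kN·m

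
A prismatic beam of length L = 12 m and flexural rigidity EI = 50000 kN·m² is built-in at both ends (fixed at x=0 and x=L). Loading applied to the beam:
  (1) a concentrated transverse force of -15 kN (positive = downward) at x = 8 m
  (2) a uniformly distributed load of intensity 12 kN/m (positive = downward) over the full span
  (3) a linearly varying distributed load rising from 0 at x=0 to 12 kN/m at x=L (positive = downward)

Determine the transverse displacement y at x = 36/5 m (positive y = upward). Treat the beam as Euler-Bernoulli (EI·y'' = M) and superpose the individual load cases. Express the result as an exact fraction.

y(36/5) = -785214/48828125 m

Load 1 — point force P=-15 kN at a=8 m (b=L-a=4):
  y_1 = -Pb²x²(3aL-(3a+b)x)/(6L³EI)  [x≤a] = -(-15)·4²·(36/5)²·(3·8·12-(3·8+4)·(36/5))/(6·12³·50000) = 162/78125 m
Load 2 — uniform load w=12 kN/m over full span:
  y_2 = -wx²(L-x)²/(24EI) = -12·(36/5)²·(12-(36/5))²/(24·50000) = -23328/1953125 m
Load 3 — triangular load w₀=12 kN/m (0→w₀ over full span):
  y_3 = -w₀x²(L-x)²(x+2L)/(120LEI) = -12·(36/5)²·(12-(36/5))²·((36/5)+2·12)/(120·12·50000) = -303264/48828125 m
Superposition: y = Σ y_i = -785214/48828125 m ≈ -0.016081 m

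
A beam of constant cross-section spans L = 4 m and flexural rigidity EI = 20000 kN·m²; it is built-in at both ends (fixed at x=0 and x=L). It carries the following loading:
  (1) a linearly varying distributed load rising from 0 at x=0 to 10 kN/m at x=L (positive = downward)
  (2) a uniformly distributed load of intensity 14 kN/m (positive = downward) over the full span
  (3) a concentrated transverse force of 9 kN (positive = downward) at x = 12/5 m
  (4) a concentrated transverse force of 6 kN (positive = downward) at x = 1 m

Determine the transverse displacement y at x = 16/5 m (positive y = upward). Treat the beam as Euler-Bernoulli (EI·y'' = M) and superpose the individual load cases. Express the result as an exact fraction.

y(16/5) = -318437/937500000 m

Load 1 — triangular load w₀=10 kN/m (0→w₀ over full span):
  y_1 = -w₀x²(L-x)²(x+2L)/(120LEI) = -10·(16/5)²·(4-(16/5))²·((16/5)+2·4)/(120·4·20000) = -448/5859375 m
Load 2 — uniform load w=14 kN/m over full span:
  y_2 = -wx²(L-x)²/(24EI) = -14·(16/5)²·(4-(16/5))²/(24·20000) = -224/1171875 m
Load 3 — point force P=9 kN at a=12/5 m (b=L-a=8/5):
  y_3 = -Pa²(L-x)²(3bL-(3b+a)(L-x))/(6L³EI)  [x>a] = -9·(12/5)²·(4-(16/5))²·(3·(8/5)·4-(3·(8/5)+(12/5))·(4-(16/5)))/(6·4³·20000) = -567/9765625 m
Load 4 — point force P=6 kN at a=1 m (b=L-a=3):
  y_4 = -Pa²(L-x)²(3bL-(3b+a)(L-x))/(6L³EI)  [x>a] = -6·1²·(4-(16/5))²·(3·3·4-(3·3+1)·(4-(16/5)))/(6·4³·20000) = -7/500000 m
Superposition: y = Σ y_i = -318437/937500000 m ≈ -0.000340 m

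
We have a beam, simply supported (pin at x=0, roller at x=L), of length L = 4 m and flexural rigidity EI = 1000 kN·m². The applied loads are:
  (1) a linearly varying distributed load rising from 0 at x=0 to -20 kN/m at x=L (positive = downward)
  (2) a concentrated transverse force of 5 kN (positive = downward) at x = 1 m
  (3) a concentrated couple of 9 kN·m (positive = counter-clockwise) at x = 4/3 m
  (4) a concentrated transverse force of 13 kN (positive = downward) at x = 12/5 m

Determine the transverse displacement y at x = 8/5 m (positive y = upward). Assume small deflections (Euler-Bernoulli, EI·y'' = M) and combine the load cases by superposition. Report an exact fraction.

y(8/5) = 297487/18750000 m

Load 1 — triangular load w₀=-20 kN/m (0→w₀ over full span):
  y_1 = -w₀x(7L⁴-10L²x²+3x⁴)/(360LEI) = -(-20)·(8/5)·(7·4⁴-10·4²·(8/5)²+3·(8/5)⁴)/(360·4·1000) = 36512/1171875 m
Load 2 — point force P=5 kN at a=1 m (b=L-a=3):
  y_2 = -Pa(L-x)(2Lx-a²-x²)/(6LEI)  [x>a] = -5·1·(4-(8/5))·(2·4·(8/5)-1²-(8/5)²)/(6·4·1000) = -231/50000 m
Load 3 — applied couple M₀=9 kN·m at a=4/3 m (b=L-a=8/3):
  y_3 = (M₀x³/(6L)-M₀(x-a)²/2+C₁x)/EI  [x>a] with C₁=M₀(3b²-L²)/(6L)=2 = (9·(8/5)³/(6·4)-9·((8/5)-(4/3))²/2+2·(8/5))/1000 = 69/15625 m
Load 4 — point force P=13 kN at a=12/5 m (b=L-a=8/5):
  y_4 = -Pbx(L²-b²-x²)/(6LEI)  [x≤a] = -13·(8/5)·(8/5)·(4²-(8/5)²-(8/5)²)/(6·4·1000) = -3536/234375 m
Superposition: y = Σ y_i = 297487/18750000 m ≈ 0.015866 m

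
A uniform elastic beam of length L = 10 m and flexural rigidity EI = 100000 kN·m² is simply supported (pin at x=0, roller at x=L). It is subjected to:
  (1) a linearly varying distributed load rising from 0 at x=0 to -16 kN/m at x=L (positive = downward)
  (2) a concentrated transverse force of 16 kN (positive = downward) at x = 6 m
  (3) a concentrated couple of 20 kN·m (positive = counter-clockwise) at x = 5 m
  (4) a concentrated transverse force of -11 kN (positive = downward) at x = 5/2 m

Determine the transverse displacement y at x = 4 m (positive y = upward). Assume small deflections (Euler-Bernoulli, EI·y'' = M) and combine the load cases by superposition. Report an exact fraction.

Load 1 — triangular load w₀=-16 kN/m (0→w₀ over full span):
  y_1 = -w₀x(7L⁴-10L²x²+3x⁴)/(360LEI) = -(-16)·4·(7·10⁴-10·10²·4²+3·4⁴)/(360·10·100000) = 2282/234375 m
Load 2 — point force P=16 kN at a=6 m (b=L-a=4):
  y_2 = -Pbx(L²-b²-x²)/(6LEI)  [x≤a] = -16·4·4·(10²-4²-4²)/(6·10·100000) = -136/46875 m
Load 3 — applied couple M₀=20 kN·m at a=5 m (b=L-a=5):
  y_3 = (M₀x³/(6L)+C₁x)/EI  [x≤a] with C₁=M₀(3b²-L²)/(6L)=-25/3 = (20·4³/(6·10)+(-25/3)·4)/100000 = -3/25000 m
Load 4 — point force P=-11 kN at a=5/2 m (b=L-a=15/2):
  y_4 = -Pa(L-x)(2Lx-a²-x²)/(6LEI)  [x>a] = -(-11)·(5/2)·(10-4)·(2·10·4-(5/2)²-4²)/(6·10·100000) = 2541/1600000 m
Superposition: y = Σ y_i = 332133/40000000 m ≈ 0.008303 m

y(4) = 332133/40000000 m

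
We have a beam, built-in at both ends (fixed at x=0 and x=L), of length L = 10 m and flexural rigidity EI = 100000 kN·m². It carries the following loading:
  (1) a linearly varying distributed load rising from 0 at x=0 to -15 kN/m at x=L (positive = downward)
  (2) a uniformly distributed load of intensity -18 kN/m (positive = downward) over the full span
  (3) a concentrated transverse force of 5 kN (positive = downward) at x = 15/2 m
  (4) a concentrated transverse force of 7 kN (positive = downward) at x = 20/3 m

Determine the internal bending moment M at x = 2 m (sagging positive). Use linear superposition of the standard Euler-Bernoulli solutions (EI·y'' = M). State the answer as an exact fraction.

M(2) = 3071/288 kN·m

Load 1 — triangular load w₀=-15 kN/m (0→w₀ over full span):
  M_1 = 3w₀Lx/20 - w₀L²/30 - w₀x³/(6L) = 3·(-15)·10·2/20 - (-15)·10²/30 - (-15)·2³/(6·10) = 7 kN·m
Load 2 — uniform load w=-18 kN/m over full span:
  M_2 = wLx/2 - wL²/12 - wx²/2 = (-18)·10·2/2 - (-18)·10²/12 - (-18)·2²/2 = 6 kN·m
Load 3 — point force P=5 kN at a=15/2 m (b=L-a=5/2):
  M_3 = Pb²(3a+b)x/L³ - Pab²/L²  [x≤a] = 5·(5/2)²·(3·(15/2)+(5/2))·2/10³ - 5·(15/2)·(5/2)²/10² = -25/32 kN·m
Load 4 — point force P=7 kN at a=20/3 m (b=L-a=10/3):
  M_4 = Pb²(3a+b)x/L³ - Pab²/L²  [x≤a] = 7·(10/3)²·(3·(20/3)+(10/3))·2/10³ - 7·(20/3)·(10/3)²/10² = -14/9 kN·m
Superposition: M = Σ M_i = 3071/288 kN·m ≈ 10.663194 kN·m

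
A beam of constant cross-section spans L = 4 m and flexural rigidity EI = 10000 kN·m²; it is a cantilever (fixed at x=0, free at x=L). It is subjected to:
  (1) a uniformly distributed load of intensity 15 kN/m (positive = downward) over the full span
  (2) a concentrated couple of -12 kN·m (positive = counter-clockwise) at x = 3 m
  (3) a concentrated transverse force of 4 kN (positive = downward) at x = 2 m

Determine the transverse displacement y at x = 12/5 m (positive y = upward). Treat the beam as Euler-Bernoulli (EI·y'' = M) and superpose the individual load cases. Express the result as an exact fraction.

Load 1 — uniform load w=15 kN/m over full span:
  y_1 = -wx²(x²-4Lx+6L²)/(24EI) = -15·(12/5)²·((12/5)²-4·4·(12/5)+6·4²)/(24·10000) = -1782/78125 m
Load 2 — applied couple M₀=-12 kN·m at a=3 m (b=L-a=1):
  y_2 = M₀x²/(2EI)  [x≤a] = (-12)·(12/5)²/(2·10000) = -54/15625 m
Load 3 — point force P=4 kN at a=2 m (b=L-a=2):
  y_3 = -Pa²(3x-a)/(6EI)  [x>a] = -4·2²·(3·(12/5)-2)/(6·10000) = -13/9375 m
Superposition: y = Σ y_i = -6481/234375 m ≈ -0.027652 m

y(12/5) = -6481/234375 m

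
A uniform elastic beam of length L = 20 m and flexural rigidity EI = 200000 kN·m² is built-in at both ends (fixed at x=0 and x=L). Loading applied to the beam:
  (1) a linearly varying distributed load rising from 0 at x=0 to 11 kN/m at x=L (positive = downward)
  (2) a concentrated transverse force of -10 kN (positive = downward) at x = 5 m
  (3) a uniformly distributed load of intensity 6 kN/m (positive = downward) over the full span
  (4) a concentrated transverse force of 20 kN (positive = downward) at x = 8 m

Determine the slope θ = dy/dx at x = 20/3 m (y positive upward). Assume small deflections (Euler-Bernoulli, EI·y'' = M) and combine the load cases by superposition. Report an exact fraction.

Load 1 — triangular load w₀=11 kN/m (0→w₀ over full span):
  θ_1 = -w₀(2x(L-x)(L-2x)(x+2L)+x²(L-x)²)/(120LEI) = -11·(2·(20/3)·(20-(20/3))·(20-2·(20/3))·((20/3)+2·20)+(20/3)²·(20-(20/3))²)/(120·20·200000) = -44/30375 rad
Load 2 — point force P=-10 kN at a=5 m (b=L-a=15):
  θ_2 = Pa²(L-x)(2bL-(3b+a)(L-x))/(2L³EI)  [x>a] = (-10)·5²·(20-(20/3))·(2·15·20-(3·15+5)·(20-(20/3)))/(2·20³·200000) = 1/14400 rad
Load 3 — uniform load w=6 kN/m over full span:
  θ_3 = -wx(L-x)(L-2x)/(12EI) = -6·(20/3)·(20-(20/3))·(20-2·(20/3))/(12·200000) = -1/675 rad
Load 4 — point force P=20 kN at a=8 m (b=L-a=12):
  θ_4 = -Pb²x(2aL-(3a+b)x)/(2L³EI)  [x≤a] = -20·12²·(20/3)·(2·8·20-(3·8+12)·(20/3))/(2·20³·200000) = -3/6250 rad
Superposition: θ = Σ θ_i = -162353/48600000 rad ≈ -0.003341 rad

θ(20/3) = -162353/48600000 rad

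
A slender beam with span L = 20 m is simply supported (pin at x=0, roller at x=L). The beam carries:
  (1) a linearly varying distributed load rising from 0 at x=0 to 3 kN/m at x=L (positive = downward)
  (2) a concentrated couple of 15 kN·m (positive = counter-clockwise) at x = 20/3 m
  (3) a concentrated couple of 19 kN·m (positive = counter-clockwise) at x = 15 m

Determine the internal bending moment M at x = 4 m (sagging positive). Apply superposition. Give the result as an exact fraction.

Load 1 — triangular load w₀=3 kN/m (0→w₀ over full span):
  M_1 = w₀Lx/6 - w₀x³/(6L) = 3·20·4/6 - 3·4³/(6·20) = 192/5 kN·m
Load 2 — applied couple M₀=15 kN·m at a=20/3 m (b=L-a=40/3):
  M_2 = M₀x/L  [x≤a] = 15·4/20 = 3 kN·m
Load 3 — applied couple M₀=19 kN·m at a=15 m (b=L-a=5):
  M_3 = M₀x/L  [x≤a] = 19·4/20 = 19/5 kN·m
Superposition: M = Σ M_i = 226/5 kN·m ≈ 45.200000 kN·m

M(4) = 226/5 kN·m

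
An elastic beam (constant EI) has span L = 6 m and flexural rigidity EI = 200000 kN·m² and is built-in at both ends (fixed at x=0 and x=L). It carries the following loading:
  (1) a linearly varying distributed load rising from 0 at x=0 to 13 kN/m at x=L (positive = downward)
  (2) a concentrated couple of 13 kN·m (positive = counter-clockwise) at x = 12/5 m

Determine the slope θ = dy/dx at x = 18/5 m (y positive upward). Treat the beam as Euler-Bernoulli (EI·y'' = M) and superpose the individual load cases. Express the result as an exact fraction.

Load 1 — triangular load w₀=13 kN/m (0→w₀ over full span):
  θ_1 = -w₀(2x(L-x)(L-2x)(x+2L)+x²(L-x)²)/(120LEI) = -13·(2·(18/5)·(6-(18/5))·(6-2·(18/5))·((18/5)+2·6)+(18/5)²·(6-(18/5))²)/(120·6·200000) = 351/15625000 rad
Load 2 — applied couple M₀=13 kN·m at a=12/5 m (b=L-a=18/5):
  θ_2 = (R_Ax²/2 - M_Ax - M₀(x-a))/EI  [x>a] with R_A=78/25, M_A=39/25 = ((78/25)·(18/5)²/2 - (39/25)·(18/5) - 13·((18/5)-(12/5)))/200000 = -39/7812500 rad
Superposition: θ = Σ θ_i = 273/15625000 rad ≈ 0.000017 rad

θ(18/5) = 273/15625000 rad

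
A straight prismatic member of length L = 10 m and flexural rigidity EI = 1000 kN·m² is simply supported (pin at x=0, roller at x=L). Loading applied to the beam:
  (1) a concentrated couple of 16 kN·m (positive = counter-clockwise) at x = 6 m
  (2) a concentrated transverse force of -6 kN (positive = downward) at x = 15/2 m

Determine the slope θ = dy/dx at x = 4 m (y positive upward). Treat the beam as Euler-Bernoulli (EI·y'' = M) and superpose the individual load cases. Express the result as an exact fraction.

Load 1 — applied couple M₀=16 kN·m at a=6 m (b=L-a=4):
  θ_1 = (M₀x²/(2L)+C₁)/EI  [x≤a] with C₁=M₀(3b²-L²)/(6L)=-208/15 = (16·4²/(2·10)+(-208/15))/1000 = -2/1875 rad
Load 2 — point force P=-6 kN at a=15/2 m (b=L-a=5/2):
  θ_2 = -Pb(L²-b²-3x²)/(6LEI)  [x≤a] = -(-6)·(5/2)·(10²-(5/2)²-3·4²)/(6·10·1000) = 183/16000 rad
Superposition: θ = Σ θ_i = 2489/240000 rad ≈ 0.010371 rad

θ(4) = 2489/240000 rad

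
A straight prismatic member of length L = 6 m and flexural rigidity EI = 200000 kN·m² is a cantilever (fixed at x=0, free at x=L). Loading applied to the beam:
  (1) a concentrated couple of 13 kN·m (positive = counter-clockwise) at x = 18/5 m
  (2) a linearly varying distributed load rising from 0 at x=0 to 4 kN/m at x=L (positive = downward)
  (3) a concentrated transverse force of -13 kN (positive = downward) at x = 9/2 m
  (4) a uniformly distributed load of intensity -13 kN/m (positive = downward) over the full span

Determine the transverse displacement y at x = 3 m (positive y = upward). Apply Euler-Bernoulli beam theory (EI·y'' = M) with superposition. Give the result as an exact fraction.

y(3) = 33831/8000000 m

Load 1 — applied couple M₀=13 kN·m at a=18/5 m (b=L-a=12/5):
  y_1 = M₀x²/(2EI)  [x≤a] = 13·3²/(2·200000) = 117/400000 m
Load 2 — triangular load w₀=4 kN/m (0→w₀ over full span):
  y_2 = (w₀Lx³/12-w₀L²x²/6-w₀x⁵/(120L))/EI = (4·6·3³/12-4·6²·3²/6-4·3⁵/(120·6))/200000 = -3267/4000000 m
Load 3 — point force P=-13 kN at a=9/2 m (b=L-a=3/2):
  y_3 = -Px²(3a-x)/(6EI)  [x≤a] = -(-13)·3²·(3·(9/2)-3)/(6·200000) = 819/800000 m
Load 4 — uniform load w=-13 kN/m over full span:
  y_4 = -wx²(x²-4Lx+6L²)/(24EI) = -(-13)·3²·(3²-4·6·3+6·6²)/(24·200000) = 5967/1600000 m
Superposition: y = Σ y_i = 33831/8000000 m ≈ 0.004229 m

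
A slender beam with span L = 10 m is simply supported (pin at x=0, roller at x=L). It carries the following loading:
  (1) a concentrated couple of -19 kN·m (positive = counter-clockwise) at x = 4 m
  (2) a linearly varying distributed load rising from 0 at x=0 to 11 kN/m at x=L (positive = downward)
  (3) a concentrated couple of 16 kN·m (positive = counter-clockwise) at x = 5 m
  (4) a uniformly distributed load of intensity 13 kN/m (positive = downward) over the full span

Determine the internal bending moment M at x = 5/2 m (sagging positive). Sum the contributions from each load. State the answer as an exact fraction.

M(5/2) = 5251/32 kN·m

Load 1 — applied couple M₀=-19 kN·m at a=4 m (b=L-a=6):
  M_1 = M₀x/L  [x≤a] = (-19)·(5/2)/10 = -19/4 kN·m
Load 2 — triangular load w₀=11 kN/m (0→w₀ over full span):
  M_2 = w₀Lx/6 - w₀x³/(6L) = 11·10·(5/2)/6 - 11·(5/2)³/(6·10) = 1375/32 kN·m
Load 3 — applied couple M₀=16 kN·m at a=5 m (b=L-a=5):
  M_3 = M₀x/L  [x≤a] = 16·(5/2)/10 = 4 kN·m
Load 4 — uniform load w=13 kN/m over full span:
  M_4 = wx(L-x)/2 = 13·(5/2)·(10-(5/2))/2 = 975/8 kN·m
Superposition: M = Σ M_i = 5251/32 kN·m ≈ 164.093750 kN·m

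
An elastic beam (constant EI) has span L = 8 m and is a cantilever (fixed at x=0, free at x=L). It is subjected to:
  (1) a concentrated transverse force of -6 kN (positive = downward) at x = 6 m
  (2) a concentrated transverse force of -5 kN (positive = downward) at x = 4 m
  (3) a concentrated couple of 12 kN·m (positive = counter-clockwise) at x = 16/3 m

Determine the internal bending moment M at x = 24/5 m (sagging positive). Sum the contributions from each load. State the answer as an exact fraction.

Load 1 — point force P=-6 kN at a=6 m (b=L-a=2):
  M_1 = -P(a-x)  [x≤a] = -(-6)·(6-(24/5)) = 36/5 kN·m
Load 2 — point force P=-5 kN at a=4 m (b=L-a=4):
  M_2 = 0  [x>a] = 0 kN·m
Load 3 — applied couple M₀=12 kN·m at a=16/3 m (b=L-a=8/3):
  M_3 = M₀  [x≤a] = 12 = 12 kN·m
Superposition: M = Σ M_i = 96/5 kN·m ≈ 19.200000 kN·m

M(24/5) = 96/5 kN·m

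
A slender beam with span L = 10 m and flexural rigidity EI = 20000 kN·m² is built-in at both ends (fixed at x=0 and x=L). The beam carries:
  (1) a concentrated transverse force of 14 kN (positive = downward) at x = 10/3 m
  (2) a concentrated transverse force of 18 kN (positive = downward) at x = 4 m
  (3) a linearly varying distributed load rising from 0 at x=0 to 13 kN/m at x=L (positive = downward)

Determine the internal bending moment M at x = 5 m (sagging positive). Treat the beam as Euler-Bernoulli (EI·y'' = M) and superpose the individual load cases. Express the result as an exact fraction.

M(5) = 8867/180 kN·m

Load 1 — point force P=14 kN at a=10/3 m (b=L-a=20/3):
  M_1 = Pa²(a+3b)(L-x)/L³ - Pa²b/L²  [x>a] = 14·(10/3)²·((10/3)+3·(20/3))·(10-5)/10³ - 14·(10/3)²·(20/3)/10² = 70/9 kN·m
Load 2 — point force P=18 kN at a=4 m (b=L-a=6):
  M_2 = Pa²(a+3b)(L-x)/L³ - Pa²b/L²  [x>a] = 18·4²·(4+3·6)·(10-5)/10³ - 18·4²·6/10² = 72/5 kN·m
Load 3 — triangular load w₀=13 kN/m (0→w₀ over full span):
  M_3 = 3w₀Lx/20 - w₀L²/30 - w₀x³/(6L) = 3·13·10·5/20 - 13·10²/30 - 13·5³/(6·10) = 325/12 kN·m
Superposition: M = Σ M_i = 8867/180 kN·m ≈ 49.261111 kN·m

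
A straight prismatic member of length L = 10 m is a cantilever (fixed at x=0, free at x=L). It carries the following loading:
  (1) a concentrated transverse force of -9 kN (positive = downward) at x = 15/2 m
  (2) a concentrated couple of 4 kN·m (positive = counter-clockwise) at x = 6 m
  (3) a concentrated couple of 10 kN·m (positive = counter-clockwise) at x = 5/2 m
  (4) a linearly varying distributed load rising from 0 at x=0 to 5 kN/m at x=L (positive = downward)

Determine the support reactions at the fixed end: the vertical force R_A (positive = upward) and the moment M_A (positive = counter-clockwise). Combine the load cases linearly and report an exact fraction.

R_A = 16 kN, M_A = 511/6 kN·m

Load 1 — point force P=-9 kN at a=15/2 m (b=L-a=5/2):
  R_A = P = (-9) = -9 kN
  M_A = Pa = (-9)·(15/2) = -135/2 kN·m
Load 2 — applied couple M₀=4 kN·m at a=6 m (b=L-a=4):
  R_A = 0 kN
  M_A = -M₀ = -4 kN·m
Load 3 — applied couple M₀=10 kN·m at a=5/2 m (b=L-a=15/2):
  R_A = 0 kN
  M_A = -M₀ = -10 kN·m
Load 4 — triangular load w₀=5 kN/m (0→w₀ over full span):
  R_A = w₀L/2 = 5·10/2 = 25 kN
  M_A = w₀L²/3 = 5·10²/3 = 500/3 kN·m
Superposition: R_A = 16 kN, M_A = 511/6 kN·m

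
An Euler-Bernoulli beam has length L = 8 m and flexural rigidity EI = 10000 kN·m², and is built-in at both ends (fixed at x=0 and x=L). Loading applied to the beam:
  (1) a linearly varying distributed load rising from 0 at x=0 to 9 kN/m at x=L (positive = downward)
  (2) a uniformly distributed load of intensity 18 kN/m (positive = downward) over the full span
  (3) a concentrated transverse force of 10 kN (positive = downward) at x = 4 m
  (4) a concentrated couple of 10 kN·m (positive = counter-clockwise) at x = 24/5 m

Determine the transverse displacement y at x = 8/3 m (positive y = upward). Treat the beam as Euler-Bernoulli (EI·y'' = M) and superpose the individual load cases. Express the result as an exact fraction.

Load 1 — triangular load w₀=9 kN/m (0→w₀ over full span):
  y_1 = -w₀x²(L-x)²(x+2L)/(120LEI) = -9·(8/3)²·(8-(8/3))²·((8/3)+2·8)/(120·8·10000) = -896/253125 m
Load 2 — uniform load w=18 kN/m over full span:
  y_2 = -wx²(L-x)²/(24EI) = -18·(8/3)²·(8-(8/3))²/(24·10000) = -256/16875 m
Load 3 — point force P=10 kN at a=4 m (b=L-a=4):
  y_3 = -Pb²x²(3aL-(3a+b)x)/(6L³EI)  [x≤a] = -10·4²·(8/3)²·(3·4·8-(3·4+4)·(8/3))/(6·8³·10000) = -4/2025 m
Load 4 — applied couple M₀=10 kN·m at a=24/5 m (b=L-a=16/5):
  y_4 = (R_Ax³/6 - M_Ax²/2)/EI  [x≤a] with R_A=9/5, M_A=16/5 = ((9/5)·(8/3)³/6 - (16/5)·(8/3)²/2)/10000 = -16/28125 m
Superposition: y = Σ y_i = -1076/50625 m ≈ -0.021254 m

y(8/3) = -1076/50625 m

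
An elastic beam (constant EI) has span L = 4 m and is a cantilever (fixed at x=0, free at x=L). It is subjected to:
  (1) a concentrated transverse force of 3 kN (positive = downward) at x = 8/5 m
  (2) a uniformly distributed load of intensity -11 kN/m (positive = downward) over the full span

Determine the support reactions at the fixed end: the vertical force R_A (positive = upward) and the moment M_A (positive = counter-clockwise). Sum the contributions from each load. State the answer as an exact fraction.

R_A = -41 kN, M_A = -416/5 kN·m

Load 1 — point force P=3 kN at a=8/5 m (b=L-a=12/5):
  R_A = P = 3 kN
  M_A = Pa = 3·(8/5) = 24/5 kN·m
Load 2 — uniform load w=-11 kN/m over full span:
  R_A = wL = (-11)·4 = -44 kN
  M_A = wL²/2 = (-11)·4²/2 = -88 kN·m
Superposition: R_A = -41 kN, M_A = -416/5 kN·m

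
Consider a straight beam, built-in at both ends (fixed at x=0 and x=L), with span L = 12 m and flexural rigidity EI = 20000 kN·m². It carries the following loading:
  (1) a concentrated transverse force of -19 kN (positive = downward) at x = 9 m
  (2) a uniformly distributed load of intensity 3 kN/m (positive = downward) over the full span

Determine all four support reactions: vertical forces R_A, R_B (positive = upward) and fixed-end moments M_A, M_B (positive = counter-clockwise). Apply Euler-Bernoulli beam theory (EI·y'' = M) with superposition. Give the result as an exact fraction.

Load 1 — point force P=-19 kN at a=9 m (b=L-a=3):
  R_A = Pb²(3a+b)/L³ = (-19)·3²·(3·9+3)/12³ = -95/32 kN
  M_A = Pab²/L² = (-19)·9·3²/12² = -171/16 kN·m
  R_B = Pa²(a+3b)/L³ = (-19)·9²·(9+3·3)/12³ = -513/32 kN
  M_B = -Pa²b/L² = -(-19)·9²·3/12² = 513/16 kN·m
Load 2 — uniform load w=3 kN/m over full span:
  R_A = wL/2 = 3·12/2 = 18 kN
  M_A = wL²/12 = 3·12²/12 = 36 kN·m
  R_B = wL/2 = 3·12/2 = 18 kN
  M_B = -wL²/12 = -3·12²/12 = -36 kN·m
Superposition: R_A = 481/32 kN, M_A = 405/16 kN·m, R_B = 63/32 kN, M_B = -63/16 kN·m

R_A = 481/32 kN, M_A = 405/16 kN·m, R_B = 63/32 kN, M_B = -63/16 kN·m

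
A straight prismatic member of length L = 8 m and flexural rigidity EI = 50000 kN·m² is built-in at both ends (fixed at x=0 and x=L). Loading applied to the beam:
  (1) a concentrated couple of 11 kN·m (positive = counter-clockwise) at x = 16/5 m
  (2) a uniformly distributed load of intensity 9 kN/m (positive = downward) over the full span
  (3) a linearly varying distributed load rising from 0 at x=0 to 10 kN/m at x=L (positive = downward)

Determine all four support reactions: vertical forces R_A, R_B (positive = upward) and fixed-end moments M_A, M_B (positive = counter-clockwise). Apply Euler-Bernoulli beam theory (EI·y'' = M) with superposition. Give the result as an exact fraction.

R_A = 2499/50 kN, M_A = 5299/75 kN·m, R_B = 3101/50 kN, M_B = -1912/25 kN·m

Load 1 — applied couple M₀=11 kN·m at a=16/5 m (b=L-a=24/5):
  R_A = 6M₀ab/L³ = 6·11·(16/5)·(24/5)/8³ = 99/50 kN
  M_A = M₀b(2a-b)/L² = 11·(24/5)·(2·(16/5)-(24/5))/8² = 33/25 kN·m
  R_B = -6M₀ab/L³ = -6·11·(16/5)·(24/5)/8³ = -99/50 kN
  M_B = M₀a(2b-a)/L² = 11·(16/5)·(2·(24/5)-(16/5))/8² = 88/25 kN·m
Load 2 — uniform load w=9 kN/m over full span:
  R_A = wL/2 = 9·8/2 = 36 kN
  M_A = wL²/12 = 9·8²/12 = 48 kN·m
  R_B = wL/2 = 9·8/2 = 36 kN
  M_B = -wL²/12 = -9·8²/12 = -48 kN·m
Load 3 — triangular load w₀=10 kN/m (0→w₀ over full span):
  R_A = 3w₀L/20 = 3·10·8/20 = 12 kN
  M_A = w₀L²/30 = 10·8²/30 = 64/3 kN·m
  R_B = 7w₀L/20 = 7·10·8/20 = 28 kN
  M_B = -w₀L²/20 = -10·8²/20 = -32 kN·m
Superposition: R_A = 2499/50 kN, M_A = 5299/75 kN·m, R_B = 3101/50 kN, M_B = -1912/25 kN·m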